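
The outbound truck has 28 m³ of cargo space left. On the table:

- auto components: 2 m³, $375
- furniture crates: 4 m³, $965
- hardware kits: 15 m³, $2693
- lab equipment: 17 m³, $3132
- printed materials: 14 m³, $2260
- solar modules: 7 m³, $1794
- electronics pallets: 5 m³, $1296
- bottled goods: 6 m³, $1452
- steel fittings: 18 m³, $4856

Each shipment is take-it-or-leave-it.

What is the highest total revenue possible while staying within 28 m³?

By revenue per m³: steel fittings 269.78, electronics pallets 259.20, solar modules 256.29, bottled goods 242.00 lead.
Taking the top-ratio shipments first gives furniture crates + electronics pallets + steel fittings for 7117 (27 m³).
The 5 m³ tied up in electronics pallets is better spent on bottled goods — total rises to 7273 (28 m³).
Runner-up furniture crates + electronics pallets + steel fittings tops out at 7117.

7273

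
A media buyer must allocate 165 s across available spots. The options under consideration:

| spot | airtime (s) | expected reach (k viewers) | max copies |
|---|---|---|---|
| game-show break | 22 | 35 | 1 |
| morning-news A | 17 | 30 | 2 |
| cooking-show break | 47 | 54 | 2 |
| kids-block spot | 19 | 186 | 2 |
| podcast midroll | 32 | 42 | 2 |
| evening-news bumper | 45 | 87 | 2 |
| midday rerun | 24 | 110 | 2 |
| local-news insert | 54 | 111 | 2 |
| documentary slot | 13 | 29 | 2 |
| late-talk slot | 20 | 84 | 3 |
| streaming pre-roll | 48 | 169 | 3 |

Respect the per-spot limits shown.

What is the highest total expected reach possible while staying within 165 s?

A density-first pass picks 2×kids-block spot + 2×midday rerun + documentary slot + 3×late-talk slot — 873 at 159 s.
The 13 s tied up in documentary slot is better spent on morning-news A — total rises to 874 (163 s).

874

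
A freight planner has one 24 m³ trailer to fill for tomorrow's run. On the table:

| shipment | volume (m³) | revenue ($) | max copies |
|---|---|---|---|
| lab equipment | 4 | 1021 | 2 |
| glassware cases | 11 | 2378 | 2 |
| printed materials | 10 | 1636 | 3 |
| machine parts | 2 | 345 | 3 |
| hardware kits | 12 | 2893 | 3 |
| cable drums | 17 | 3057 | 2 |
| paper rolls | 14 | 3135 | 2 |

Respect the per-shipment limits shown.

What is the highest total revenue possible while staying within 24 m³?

5786

Greedy by ratio would take 2×lab equipment + 2×machine parts + hardware kits: 24 m³ used, total 5625.
The 12 m³ tied up in 2×lab equipment and 2×machine parts is better spent on hardware kits — total rises to 5786 (24 m³).
That's the maximum — no swap from here does better than 5786.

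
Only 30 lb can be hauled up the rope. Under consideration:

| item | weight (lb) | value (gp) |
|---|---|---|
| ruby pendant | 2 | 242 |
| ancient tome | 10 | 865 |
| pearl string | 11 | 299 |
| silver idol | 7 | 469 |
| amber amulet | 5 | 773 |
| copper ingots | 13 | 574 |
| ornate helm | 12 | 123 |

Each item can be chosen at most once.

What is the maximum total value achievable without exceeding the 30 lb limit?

2454

The ratio heuristic lands on ruby pendant + ancient tome + silver idol + amber amulet (2349) but leaves 6 lb idle.
Replace silver idol with copper ingots: the trade gains 105 net, giving 2454 at 30 lb.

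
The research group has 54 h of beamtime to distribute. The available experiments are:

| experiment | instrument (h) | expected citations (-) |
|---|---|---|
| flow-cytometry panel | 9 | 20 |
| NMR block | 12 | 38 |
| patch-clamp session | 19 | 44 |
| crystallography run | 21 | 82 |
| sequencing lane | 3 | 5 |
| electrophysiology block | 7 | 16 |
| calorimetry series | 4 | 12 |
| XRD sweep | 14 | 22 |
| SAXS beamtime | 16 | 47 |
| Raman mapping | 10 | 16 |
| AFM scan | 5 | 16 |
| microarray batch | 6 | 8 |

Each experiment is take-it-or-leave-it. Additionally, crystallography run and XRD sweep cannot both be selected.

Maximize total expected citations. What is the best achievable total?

183

The ratio heuristic lands on NMR block + crystallography run + sequencing lane + electrophysiology block + calorimetry series + AFM scan (169) but leaves 2 h idle.
Replace sequencing lane and electrophysiology block and calorimetry series with SAXS beamtime: the trade gains 14 net, giving 183 at 54 h.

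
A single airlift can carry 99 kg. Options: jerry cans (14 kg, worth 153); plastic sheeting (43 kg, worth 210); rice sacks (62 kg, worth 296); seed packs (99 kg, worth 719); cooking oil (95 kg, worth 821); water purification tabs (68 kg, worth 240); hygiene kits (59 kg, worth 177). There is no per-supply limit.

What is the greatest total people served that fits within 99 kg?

The ratio ordering already packs tightly: 7×jerry cans, 98 kg, 1071.
No other feasible combination exceeds 1071.

1071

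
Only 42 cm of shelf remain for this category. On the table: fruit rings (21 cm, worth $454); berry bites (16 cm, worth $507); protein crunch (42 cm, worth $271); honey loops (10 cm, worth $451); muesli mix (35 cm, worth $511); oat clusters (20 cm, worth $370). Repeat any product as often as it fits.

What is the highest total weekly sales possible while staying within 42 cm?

Best packing: 4×honey loops — 40 cm, 1804 total.
Nothing else within 42 cm beats 1804.

1804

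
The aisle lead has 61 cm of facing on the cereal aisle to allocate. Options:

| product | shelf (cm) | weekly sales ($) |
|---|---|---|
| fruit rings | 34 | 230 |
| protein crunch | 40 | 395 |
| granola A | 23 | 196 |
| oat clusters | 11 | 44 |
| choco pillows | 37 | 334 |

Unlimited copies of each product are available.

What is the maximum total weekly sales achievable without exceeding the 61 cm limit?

530

Filling by ratio: protein crunch + oat clusters for 439, with 10 cm left unused.
Replace protein crunch and oat clusters with granola A + choco pillows: the trade gains 91 net, giving 530 at 60 cm.
No other feasible combination exceeds 530.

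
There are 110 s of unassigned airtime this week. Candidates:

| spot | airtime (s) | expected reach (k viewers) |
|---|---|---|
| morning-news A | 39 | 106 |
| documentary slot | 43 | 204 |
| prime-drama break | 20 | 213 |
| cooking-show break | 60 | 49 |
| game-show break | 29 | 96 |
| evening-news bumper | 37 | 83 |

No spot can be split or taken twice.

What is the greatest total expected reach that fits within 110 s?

By expected reach per s: prime-drama break 10.65, documentary slot 4.74, game-show break 3.31 lead.
A density-first pass picks documentary slot + prime-drama break + game-show break — 513 at 92 s.
Dropping game-show break frees 29 s; slotting in morning-news A (39 s) lifts the total to 523 at 102 s.
Every other selection either busts 110 s or fails to beat 523.

523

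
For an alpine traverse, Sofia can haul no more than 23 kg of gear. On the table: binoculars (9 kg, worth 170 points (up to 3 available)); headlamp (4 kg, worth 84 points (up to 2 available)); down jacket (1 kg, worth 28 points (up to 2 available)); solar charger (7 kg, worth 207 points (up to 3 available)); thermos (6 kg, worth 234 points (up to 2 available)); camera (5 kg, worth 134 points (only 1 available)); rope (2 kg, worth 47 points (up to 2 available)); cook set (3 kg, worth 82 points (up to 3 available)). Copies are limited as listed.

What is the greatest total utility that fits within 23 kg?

A density-first pass picks 2×down jacket + solar charger + 2×thermos + rope — 778 at 23 kg.
The 3 kg tied up in down jacket and rope is better spent on cook set — total rises to 785 (23 kg).
Nothing else within 23 kg beats 785.

785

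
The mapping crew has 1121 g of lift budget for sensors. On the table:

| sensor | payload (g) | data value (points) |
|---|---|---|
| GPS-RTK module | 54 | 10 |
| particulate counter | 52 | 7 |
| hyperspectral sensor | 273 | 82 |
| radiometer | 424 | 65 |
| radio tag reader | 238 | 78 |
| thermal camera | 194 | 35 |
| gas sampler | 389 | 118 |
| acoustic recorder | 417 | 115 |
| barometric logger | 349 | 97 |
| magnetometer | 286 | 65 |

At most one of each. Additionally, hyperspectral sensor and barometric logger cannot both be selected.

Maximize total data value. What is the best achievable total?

By data value per g: radio tag reader 0.33, gas sampler 0.30, hyperspectral sensor 0.30 lead.
Taking the top-ratio sensors first gives GPS-RTK module + particulate counter + hyperspectral sensor + radio tag reader + gas sampler for 295 (1006 g).
The 325 g tied up in particulate counter and hyperspectral sensor is better spent on acoustic recorder — total rises to 321 (1098 g).

321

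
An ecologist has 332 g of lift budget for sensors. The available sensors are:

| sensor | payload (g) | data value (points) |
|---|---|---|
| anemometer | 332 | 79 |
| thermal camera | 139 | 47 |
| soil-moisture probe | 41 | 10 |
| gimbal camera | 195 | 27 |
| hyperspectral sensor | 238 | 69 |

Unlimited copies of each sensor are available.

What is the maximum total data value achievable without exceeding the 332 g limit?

104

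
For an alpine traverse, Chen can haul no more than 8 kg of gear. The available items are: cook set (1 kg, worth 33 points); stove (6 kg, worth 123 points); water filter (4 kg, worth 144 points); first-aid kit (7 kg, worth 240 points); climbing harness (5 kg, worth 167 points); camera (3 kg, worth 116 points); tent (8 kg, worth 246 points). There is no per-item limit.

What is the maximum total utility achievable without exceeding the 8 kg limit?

298

2×cook set + 2×camera uses 8 of the 8 kg and totals 298.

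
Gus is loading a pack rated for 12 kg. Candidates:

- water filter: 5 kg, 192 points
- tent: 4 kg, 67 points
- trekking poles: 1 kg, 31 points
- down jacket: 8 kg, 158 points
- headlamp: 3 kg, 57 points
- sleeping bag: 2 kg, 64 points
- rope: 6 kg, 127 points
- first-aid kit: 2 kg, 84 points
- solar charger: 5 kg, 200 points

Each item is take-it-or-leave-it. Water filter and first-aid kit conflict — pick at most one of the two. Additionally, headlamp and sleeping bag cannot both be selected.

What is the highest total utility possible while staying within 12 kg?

Taking water filter + sleeping bag + solar charger: 12 kg used, 456 in utility.
Runner-up water filter + trekking poles + solar charger tops out at 423.

456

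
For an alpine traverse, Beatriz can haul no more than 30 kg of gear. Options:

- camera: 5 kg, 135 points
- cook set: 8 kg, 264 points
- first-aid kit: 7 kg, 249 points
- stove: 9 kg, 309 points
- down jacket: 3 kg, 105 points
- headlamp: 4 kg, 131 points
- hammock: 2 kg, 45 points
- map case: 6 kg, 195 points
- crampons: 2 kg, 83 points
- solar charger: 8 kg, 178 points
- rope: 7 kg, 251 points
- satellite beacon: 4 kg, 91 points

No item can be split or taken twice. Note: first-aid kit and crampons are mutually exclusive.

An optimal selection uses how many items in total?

5

The maximum utility within 30 kg is 1045.
For example first-aid kit + stove + down jacket + headlamp + rope achieves it, using 30 kg.
All optima have 5 items.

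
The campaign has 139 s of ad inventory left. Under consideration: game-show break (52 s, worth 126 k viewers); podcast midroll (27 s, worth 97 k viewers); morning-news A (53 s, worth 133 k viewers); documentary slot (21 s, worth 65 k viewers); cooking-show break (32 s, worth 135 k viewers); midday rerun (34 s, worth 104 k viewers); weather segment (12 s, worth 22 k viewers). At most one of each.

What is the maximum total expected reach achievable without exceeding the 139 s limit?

430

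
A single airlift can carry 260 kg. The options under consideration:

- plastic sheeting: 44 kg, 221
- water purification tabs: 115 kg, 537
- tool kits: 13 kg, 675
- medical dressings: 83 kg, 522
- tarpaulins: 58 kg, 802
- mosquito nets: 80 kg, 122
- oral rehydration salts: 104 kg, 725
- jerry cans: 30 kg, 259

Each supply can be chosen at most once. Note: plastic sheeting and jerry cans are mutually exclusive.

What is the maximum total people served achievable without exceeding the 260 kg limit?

2724

Best packing: tool kits + medical dressings + tarpaulins + oral rehydration salts — 258 kg, 2724 total.
That's the maximum — no feasible swap from here does better than 2724.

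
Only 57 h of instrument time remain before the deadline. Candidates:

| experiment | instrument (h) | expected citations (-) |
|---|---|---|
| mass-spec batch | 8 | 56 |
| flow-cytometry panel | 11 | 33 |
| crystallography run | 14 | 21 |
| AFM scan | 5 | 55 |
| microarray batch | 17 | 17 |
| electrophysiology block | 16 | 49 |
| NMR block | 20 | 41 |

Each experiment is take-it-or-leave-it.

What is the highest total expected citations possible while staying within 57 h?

214

Mass-spec batch + flow-cytometry panel + crystallography run + AFM scan + electrophysiology block uses 54 of the 57 h and totals 214.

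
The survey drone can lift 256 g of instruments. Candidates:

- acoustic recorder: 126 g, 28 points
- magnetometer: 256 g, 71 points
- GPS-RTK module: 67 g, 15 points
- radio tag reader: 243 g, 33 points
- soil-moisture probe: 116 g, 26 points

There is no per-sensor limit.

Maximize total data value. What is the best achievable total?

Magnetometer uses 256 of the 256 g and totals 71.
Every other selection either busts 256 g or fails to beat 71.

71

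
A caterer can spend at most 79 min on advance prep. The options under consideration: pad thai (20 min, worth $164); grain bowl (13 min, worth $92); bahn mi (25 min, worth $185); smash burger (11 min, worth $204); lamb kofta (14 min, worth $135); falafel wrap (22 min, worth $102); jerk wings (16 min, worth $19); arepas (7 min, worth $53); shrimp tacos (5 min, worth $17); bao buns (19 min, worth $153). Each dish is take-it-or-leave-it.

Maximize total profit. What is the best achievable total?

748

Filling by ratio: pad thai + smash burger + lamb kofta + arepas + shrimp tacos + bao buns for 726, with 3 min left unused.
Replace arepas and shrimp tacos with grain bowl: the trade gains 22 net, giving 748 at 77 min.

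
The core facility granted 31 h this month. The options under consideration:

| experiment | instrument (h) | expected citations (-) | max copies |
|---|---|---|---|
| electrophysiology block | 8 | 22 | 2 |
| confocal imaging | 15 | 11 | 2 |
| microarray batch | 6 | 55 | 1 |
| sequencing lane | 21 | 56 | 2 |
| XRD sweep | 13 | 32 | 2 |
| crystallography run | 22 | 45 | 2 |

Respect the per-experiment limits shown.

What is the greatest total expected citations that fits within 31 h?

Density check — microarray batch 9.17, electrophysiology block 2.75, sequencing lane 2.67, XRD sweep 2.46 are the best per h.
The ratio heuristic lands on 2×electrophysiology block + microarray batch (99) but leaves 9 h idle.
The 16 h tied up in 2×electrophysiology block is better spent on sequencing lane — total rises to 111 (27 h).
No other feasible combination exceeds 111.

111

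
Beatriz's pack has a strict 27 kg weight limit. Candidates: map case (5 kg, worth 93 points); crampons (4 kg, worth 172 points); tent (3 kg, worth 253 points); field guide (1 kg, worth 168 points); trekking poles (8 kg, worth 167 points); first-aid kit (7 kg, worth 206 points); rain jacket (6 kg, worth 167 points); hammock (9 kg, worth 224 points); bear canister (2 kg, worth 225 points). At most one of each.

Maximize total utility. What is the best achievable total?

1248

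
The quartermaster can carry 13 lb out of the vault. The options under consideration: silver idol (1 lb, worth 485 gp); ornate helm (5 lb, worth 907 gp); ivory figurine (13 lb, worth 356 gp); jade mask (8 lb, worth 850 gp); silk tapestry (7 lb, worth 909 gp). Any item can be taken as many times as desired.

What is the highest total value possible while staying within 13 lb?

6305

Density check — silver idol 485.00, ornate helm 181.40, silk tapestry 129.86 are the best per lb.
13×silver idol uses 13 of the 13 lb and totals 6305.
No other feasible combination exceeds 6305.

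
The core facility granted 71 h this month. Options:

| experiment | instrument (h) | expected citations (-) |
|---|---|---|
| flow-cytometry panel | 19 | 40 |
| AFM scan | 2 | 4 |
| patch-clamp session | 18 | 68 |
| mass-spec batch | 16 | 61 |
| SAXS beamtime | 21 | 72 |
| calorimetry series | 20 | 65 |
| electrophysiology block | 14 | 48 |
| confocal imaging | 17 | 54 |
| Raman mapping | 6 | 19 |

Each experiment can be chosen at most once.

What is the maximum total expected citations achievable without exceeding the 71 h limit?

Best packing: AFM scan + patch-clamp session + mass-spec batch + SAXS beamtime + electrophysiology block — 71 h, 253 total.
The closest alternative, patch-clamp session + mass-spec batch + electrophysiology block + confocal imaging + Raman mapping, reaches only 250.

253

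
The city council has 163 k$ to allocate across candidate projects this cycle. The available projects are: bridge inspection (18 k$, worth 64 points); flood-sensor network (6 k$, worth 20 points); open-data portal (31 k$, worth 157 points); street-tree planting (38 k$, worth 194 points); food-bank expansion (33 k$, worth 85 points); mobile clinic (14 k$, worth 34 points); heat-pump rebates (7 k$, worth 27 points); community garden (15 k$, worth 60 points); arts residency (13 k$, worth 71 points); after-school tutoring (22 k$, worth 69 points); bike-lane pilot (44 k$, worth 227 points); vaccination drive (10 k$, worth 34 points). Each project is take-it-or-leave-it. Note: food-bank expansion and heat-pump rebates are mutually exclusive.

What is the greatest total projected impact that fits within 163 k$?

By projected impact per k$: arts residency 5.46, bike-lane pilot 5.16, street-tree planting 5.11 lead.
Taking the top-ratio projects first gives open-data portal + street-tree planting + heat-pump rebates + community garden + arts residency + bike-lane pilot + vaccination drive for 770 (158 k$).
Replace heat-pump rebates and vaccination drive with after-school tutoring: the trade gains 8 net, giving 778 at 163 k$.
The closest alternative, bridge inspection + open-data portal + street-tree planting + heat-pump rebates + arts residency + bike-lane pilot + vaccination drive, reaches only 774.

778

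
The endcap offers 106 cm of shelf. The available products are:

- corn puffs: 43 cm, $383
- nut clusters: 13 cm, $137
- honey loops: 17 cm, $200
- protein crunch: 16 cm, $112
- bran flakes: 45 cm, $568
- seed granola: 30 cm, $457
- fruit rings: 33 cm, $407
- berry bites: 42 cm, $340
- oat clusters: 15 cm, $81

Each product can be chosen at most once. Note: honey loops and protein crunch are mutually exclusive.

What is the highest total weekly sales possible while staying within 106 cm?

Nut clusters + honey loops + bran flakes + seed granola uses 105 of the 106 cm and totals 1362.
Next best is nut clusters + protein crunch + bran flakes + seed granola at 1274 (104 cm) — short by 88.

1362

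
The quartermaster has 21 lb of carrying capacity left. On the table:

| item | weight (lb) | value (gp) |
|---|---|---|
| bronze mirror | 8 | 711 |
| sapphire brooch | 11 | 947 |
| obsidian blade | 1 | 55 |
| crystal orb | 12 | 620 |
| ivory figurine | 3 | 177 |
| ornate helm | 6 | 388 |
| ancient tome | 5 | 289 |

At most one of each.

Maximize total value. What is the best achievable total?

1713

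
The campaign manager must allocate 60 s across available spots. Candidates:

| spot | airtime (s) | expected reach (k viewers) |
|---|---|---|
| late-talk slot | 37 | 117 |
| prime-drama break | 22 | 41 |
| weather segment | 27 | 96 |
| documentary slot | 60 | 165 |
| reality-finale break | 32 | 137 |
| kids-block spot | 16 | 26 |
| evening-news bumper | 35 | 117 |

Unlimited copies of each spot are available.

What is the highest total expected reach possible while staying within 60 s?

233

Ranking by ratio (expected reach/s): reality-finale break 4.28, weather segment 3.56, evening-news bumper 3.34.
Weather segment + reality-finale break uses 59 of the 60 s and totals 233.
That's the maximum — no swap from here does better than 233.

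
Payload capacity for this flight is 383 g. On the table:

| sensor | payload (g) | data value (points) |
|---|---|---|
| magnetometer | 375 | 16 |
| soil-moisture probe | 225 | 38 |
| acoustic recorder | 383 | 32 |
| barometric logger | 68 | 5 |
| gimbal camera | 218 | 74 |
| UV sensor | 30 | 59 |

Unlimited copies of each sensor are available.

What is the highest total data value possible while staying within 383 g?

708

Taking 12×UV sensor: 360 g used, 708 in data value.
The spare 23 g is too small for any remaining sensor, and no exchange beats 708.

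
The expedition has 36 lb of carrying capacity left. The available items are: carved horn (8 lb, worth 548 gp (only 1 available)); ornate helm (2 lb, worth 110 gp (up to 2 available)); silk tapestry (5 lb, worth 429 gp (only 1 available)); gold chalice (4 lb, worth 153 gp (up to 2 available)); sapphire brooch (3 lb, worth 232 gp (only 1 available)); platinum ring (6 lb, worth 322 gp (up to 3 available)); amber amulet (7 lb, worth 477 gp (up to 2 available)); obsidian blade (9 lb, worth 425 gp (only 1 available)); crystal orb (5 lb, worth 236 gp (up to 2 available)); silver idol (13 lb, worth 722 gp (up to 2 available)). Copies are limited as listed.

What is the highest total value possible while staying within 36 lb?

A density-first pass picks carved horn + 2×ornate helm + silk tapestry + sapphire brooch + 2×amber amulet — 2383 at 34 lb.
Dropping 2×ornate helm frees 4 lb; slotting in platinum ring (6 lb) lifts the total to 2485 at 36 lb.
Nothing else within 36 lb beats 2485.

2485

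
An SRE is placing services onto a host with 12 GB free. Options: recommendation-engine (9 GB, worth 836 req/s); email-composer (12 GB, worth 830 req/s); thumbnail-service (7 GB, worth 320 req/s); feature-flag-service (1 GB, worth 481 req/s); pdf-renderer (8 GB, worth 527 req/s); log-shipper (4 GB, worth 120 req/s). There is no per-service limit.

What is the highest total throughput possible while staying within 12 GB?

5772

By throughput per GB: feature-flag-service 481.00, recommendation-engine 92.89, email-composer 69.17, pdf-renderer 65.88 lead.
The ratio ordering already packs tightly: 12×feature-flag-service, 12 GB, 5772.
Nothing else within 12 GB beats 5772.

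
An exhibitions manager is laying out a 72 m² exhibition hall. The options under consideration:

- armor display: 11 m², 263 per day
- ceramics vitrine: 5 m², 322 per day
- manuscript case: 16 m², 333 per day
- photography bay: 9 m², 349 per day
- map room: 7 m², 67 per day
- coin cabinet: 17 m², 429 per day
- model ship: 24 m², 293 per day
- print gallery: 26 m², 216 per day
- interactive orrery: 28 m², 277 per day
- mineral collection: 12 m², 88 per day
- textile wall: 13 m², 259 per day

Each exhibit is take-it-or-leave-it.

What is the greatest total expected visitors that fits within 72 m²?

Armor display + ceramics vitrine + manuscript case + photography bay + coin cabinet + textile wall uses 71 of the 72 m² and totals 1955.
Nothing else within 72 m² beats 1955.

1955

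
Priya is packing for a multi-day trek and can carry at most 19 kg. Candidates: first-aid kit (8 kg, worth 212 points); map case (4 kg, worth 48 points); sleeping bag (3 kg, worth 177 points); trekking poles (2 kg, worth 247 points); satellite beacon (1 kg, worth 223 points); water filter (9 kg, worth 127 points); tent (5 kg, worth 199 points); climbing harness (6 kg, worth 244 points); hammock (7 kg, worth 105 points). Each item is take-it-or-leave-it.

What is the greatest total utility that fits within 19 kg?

1090

Density check — satellite beacon 223.00, trekking poles 123.50, sleeping bag 59.00 are the best per kg.
Sleeping bag + trekking poles + satellite beacon + tent + climbing harness uses 17 of the 19 kg and totals 1090.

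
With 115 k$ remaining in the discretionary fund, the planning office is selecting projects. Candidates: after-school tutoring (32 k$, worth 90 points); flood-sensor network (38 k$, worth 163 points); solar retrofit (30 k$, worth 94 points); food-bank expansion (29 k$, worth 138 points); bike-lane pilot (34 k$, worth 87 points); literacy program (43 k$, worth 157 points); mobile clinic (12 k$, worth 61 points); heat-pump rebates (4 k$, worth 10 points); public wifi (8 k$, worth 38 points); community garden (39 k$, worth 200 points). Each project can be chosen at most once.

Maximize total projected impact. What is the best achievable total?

539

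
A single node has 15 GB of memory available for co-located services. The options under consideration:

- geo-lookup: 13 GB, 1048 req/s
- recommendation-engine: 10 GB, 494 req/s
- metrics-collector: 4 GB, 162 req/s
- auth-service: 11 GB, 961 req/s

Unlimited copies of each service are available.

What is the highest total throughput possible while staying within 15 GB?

1123

Best packing: metrics-collector + auth-service — 15 GB, 1123 total.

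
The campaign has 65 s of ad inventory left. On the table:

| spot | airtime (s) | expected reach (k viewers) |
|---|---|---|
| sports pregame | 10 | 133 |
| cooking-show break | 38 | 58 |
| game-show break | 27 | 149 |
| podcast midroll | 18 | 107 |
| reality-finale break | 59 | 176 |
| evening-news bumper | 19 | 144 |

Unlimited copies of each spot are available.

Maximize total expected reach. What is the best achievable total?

798

The ratio ordering already packs tightly: 6×sports pregame, 60 s, 798.
The spare 5 s is too small for any remaining spot, and no exchange beats 798.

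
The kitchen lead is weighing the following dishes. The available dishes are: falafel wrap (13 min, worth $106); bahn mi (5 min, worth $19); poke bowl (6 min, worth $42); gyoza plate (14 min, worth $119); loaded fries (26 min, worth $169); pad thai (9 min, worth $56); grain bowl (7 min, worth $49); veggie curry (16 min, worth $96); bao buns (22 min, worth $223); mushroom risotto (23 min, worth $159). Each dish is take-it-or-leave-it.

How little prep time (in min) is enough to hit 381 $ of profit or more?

42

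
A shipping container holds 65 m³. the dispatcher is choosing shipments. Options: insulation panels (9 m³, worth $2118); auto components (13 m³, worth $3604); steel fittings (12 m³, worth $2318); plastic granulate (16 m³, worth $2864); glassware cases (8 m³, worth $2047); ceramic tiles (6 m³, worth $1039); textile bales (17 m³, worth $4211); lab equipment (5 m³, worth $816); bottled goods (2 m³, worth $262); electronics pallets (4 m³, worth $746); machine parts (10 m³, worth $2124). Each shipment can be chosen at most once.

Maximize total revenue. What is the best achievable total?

15405

Greedy by ratio would take insulation panels + auto components + glassware cases + textile bales + bottled goods + electronics pallets + machine parts: 63 m³ used, total 15112.
Replace electronics pallets with ceramic tiles: the trade gains 293 net, giving 15405 at 65 m³.
Nothing else within 65 m³ beats 15405.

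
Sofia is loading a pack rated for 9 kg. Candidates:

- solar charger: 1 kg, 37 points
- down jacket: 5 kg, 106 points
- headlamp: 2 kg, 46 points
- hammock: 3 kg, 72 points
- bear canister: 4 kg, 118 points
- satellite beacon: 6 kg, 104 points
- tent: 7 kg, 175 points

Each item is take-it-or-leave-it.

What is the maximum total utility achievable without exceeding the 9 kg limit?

236

By utility per kg: solar charger 37.00, bear canister 29.50, tent 25.00 lead.
The ratio heuristic lands on solar charger + hammock + bear canister (227) but leaves 1 kg idle.
The 1 kg tied up in solar charger is better spent on headlamp — total rises to 236 (9 kg).
Next best is solar charger + hammock + bear canister at 227 (8 kg) — short by 9.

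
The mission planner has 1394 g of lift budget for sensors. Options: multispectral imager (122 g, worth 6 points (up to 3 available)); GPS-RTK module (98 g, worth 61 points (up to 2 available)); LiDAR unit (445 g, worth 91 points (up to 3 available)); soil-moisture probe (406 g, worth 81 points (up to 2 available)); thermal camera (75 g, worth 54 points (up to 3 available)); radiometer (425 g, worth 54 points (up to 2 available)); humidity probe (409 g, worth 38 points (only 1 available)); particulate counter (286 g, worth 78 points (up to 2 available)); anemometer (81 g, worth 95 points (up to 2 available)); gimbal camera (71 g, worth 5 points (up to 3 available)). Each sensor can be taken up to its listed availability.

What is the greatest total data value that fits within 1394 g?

648

Greedy by ratio would take 2×GPS-RTK module + 3×thermal camera + 2×particulate counter + 2×anemometer + 3×gimbal camera: 1368 g used, total 645.
Dropping particulate counter and 2×gimbal camera frees 428 g; slotting in LiDAR unit (445 g) lifts the total to 648 at 1385 g.
That's the maximum — no swap from here does better than 648.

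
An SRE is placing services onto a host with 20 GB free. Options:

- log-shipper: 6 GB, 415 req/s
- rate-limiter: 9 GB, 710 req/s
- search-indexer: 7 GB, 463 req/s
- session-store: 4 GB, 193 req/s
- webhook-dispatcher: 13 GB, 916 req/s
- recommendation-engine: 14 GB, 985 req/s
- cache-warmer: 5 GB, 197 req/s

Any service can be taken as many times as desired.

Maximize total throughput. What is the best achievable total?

1420

Taking 2×rate-limiter: 18 GB used, 1420 in throughput.
Nothing else within 20 GB beats 1420.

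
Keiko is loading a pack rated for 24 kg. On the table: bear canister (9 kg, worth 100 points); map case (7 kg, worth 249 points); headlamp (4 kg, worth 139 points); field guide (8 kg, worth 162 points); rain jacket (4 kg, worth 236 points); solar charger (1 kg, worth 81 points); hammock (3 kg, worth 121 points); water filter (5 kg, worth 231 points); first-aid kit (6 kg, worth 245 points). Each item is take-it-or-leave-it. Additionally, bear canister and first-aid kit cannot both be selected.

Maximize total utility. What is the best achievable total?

1057

Filling by ratio: headlamp + rain jacket + solar charger + hammock + water filter + first-aid kit for 1053, with 1 kg left unused.
The 6 kg tied up in first-aid kit is better spent on map case — total rises to 1057 (24 kg).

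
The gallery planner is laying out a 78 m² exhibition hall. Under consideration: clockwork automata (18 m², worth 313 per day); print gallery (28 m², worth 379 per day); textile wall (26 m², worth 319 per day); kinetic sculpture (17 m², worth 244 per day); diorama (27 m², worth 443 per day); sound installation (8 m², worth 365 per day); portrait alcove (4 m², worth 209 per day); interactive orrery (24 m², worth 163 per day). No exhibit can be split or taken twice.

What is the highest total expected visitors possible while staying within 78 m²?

1574

Density check — portrait alcove 52.25, sound installation 45.62, clockwork automata 17.39, diorama 16.41 are the best per m².
The ratio ordering already packs tightly: clockwork automata + kinetic sculpture + diorama + sound installation + portrait alcove, 74 m², 1574.
The spare 4 m² is too small for any remaining exhibit, and no exchange beats 1574.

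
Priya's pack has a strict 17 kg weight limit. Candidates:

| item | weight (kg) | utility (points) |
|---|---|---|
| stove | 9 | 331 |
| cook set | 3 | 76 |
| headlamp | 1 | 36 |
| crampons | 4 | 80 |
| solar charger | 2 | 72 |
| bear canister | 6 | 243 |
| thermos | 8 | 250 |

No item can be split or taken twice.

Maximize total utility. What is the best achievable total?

646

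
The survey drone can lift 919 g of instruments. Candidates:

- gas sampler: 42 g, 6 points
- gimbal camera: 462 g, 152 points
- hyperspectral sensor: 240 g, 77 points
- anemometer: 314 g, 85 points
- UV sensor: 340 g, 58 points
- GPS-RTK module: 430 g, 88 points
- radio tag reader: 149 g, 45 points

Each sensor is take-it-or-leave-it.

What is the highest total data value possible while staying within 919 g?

280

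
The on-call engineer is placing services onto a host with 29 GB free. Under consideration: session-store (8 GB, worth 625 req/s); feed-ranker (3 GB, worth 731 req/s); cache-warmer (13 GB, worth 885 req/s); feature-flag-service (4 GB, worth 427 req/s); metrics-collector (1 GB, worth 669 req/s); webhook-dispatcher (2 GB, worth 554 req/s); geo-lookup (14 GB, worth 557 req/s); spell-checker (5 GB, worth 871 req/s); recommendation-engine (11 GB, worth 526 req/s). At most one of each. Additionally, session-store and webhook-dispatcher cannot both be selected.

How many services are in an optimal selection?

The maximum throughput within 29 GB is 4137.
One optimal bundle: feed-ranker + cache-warmer + feature-flag-service + metrics-collector + webhook-dispatcher + spell-checker (28 GB).
All optima have 6 services.

6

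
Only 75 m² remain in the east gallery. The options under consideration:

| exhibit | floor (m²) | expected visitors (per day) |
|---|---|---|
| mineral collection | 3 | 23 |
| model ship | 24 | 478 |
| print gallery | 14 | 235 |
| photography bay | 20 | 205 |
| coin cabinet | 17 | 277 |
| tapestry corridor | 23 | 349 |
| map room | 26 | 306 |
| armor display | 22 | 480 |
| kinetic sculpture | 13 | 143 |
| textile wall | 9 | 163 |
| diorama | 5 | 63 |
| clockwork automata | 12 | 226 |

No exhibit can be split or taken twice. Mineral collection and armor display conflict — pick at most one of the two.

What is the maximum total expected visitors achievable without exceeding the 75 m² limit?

1461

Density check — armor display 21.82, model ship 19.92, clockwork automata 18.83, textile wall 18.11 are the best per m².
Taking model ship + coin cabinet + armor display + clockwork automata: 75 m² used, 1461 in expected visitors.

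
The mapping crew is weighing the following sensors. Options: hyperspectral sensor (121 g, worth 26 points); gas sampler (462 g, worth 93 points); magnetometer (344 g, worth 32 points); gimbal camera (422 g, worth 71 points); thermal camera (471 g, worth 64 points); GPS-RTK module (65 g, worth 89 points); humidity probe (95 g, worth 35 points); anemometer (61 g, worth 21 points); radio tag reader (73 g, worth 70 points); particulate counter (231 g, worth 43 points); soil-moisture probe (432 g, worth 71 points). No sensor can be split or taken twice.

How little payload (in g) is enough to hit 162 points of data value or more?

199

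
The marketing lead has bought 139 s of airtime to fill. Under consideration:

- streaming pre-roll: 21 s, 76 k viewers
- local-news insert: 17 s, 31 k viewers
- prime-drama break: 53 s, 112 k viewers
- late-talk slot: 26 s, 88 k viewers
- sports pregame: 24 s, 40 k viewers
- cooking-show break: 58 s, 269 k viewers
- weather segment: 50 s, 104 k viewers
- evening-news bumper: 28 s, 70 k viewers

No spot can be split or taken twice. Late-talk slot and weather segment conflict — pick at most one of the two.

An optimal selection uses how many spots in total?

4

Best achievable expected reach is 503.
streaming pre-roll + late-talk slot + cooking-show break + evening-news bumper hits 503 at 133 s.
Every optimal selection uses 4 spots.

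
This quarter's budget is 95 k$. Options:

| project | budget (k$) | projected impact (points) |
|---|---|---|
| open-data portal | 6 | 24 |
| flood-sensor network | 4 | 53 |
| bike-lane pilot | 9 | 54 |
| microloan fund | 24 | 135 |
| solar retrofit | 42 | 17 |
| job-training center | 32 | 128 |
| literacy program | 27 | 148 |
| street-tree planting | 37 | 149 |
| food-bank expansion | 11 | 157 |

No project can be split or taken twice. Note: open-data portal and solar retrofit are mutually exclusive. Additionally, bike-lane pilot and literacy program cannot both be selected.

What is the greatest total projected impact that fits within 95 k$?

572

Ranking by ratio (projected impact/k$): food-bank expansion 14.27, flood-sensor network 13.25, bike-lane pilot 6.00, microloan fund 5.62.
Open-data portal + flood-sensor network + bike-lane pilot + microloan fund + street-tree planting + food-bank expansion uses 91 of the 95 k$ and totals 572.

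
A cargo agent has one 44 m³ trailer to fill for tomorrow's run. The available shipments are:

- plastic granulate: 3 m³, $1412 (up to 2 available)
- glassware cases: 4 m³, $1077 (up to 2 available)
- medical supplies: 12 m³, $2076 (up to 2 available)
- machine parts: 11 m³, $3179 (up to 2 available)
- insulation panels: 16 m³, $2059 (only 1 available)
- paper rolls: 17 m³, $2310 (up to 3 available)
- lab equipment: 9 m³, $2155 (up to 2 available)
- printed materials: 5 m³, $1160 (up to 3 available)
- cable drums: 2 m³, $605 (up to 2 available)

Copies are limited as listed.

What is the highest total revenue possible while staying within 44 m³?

Filling by ratio: 2×plastic granulate + 2×glassware cases + 2×machine parts + 2×cable drums for 12546, with 4 m³ left unused.
Dropping glassware cases and cable drums frees 6 m³; slotting in 2×printed materials (10 m³) lifts the total to 13184 at 44 m³.

13184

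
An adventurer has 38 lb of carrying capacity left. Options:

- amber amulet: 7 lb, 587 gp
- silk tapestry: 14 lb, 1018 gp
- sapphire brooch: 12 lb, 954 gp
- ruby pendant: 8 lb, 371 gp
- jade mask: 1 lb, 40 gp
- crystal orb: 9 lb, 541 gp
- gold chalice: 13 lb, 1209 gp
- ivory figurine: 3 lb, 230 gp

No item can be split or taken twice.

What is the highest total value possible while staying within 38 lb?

Taking the top-ratio items first gives amber amulet + sapphire brooch + jade mask + gold chalice + ivory figurine for 3020 (36 lb).
The 12 lb tied up in sapphire brooch is better spent on silk tapestry — total rises to 3084 (38 lb).
Next best is amber amulet + silk tapestry + gold chalice + ivory figurine at 3044 (37 lb) — short by 40.

3084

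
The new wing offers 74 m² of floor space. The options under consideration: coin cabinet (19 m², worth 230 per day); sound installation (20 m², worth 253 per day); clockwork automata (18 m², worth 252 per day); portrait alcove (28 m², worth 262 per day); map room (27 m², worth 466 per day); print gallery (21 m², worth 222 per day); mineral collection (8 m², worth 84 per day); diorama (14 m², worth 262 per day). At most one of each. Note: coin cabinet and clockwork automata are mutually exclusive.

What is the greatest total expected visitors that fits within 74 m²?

1065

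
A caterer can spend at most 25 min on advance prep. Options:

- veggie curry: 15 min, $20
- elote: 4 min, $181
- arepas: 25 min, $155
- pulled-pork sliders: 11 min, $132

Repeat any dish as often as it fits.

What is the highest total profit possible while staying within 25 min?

By profit per min: elote 45.25, pulled-pork sliders 12.00, arepas 6.20, veggie curry 1.33 lead.
Best packing: 6×elote — 24 min, 1086 total.
No other feasible combination exceeds 1086.

1086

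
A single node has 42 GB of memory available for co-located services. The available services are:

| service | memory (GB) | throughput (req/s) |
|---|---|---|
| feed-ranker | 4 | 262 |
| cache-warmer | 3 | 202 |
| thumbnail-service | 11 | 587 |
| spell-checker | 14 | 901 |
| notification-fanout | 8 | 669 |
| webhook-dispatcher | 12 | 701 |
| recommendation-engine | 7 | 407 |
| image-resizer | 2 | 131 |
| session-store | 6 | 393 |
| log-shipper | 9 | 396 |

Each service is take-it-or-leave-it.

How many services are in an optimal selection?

6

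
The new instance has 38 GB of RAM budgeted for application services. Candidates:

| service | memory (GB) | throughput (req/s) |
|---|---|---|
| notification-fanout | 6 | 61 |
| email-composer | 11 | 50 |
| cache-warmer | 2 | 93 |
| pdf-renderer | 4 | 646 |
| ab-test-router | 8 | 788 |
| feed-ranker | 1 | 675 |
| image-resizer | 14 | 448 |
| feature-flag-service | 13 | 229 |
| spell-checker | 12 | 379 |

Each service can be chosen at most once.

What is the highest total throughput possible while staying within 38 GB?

The ratio heuristic lands on notification-fanout + cache-warmer + pdf-renderer + ab-test-router + feed-ranker + image-resizer (2711) but leaves 3 GB idle.
But pdf-renderer + ab-test-router + feed-ranker + feature-flag-service + spell-checker fits in 38 GB and reaches 2717.

2717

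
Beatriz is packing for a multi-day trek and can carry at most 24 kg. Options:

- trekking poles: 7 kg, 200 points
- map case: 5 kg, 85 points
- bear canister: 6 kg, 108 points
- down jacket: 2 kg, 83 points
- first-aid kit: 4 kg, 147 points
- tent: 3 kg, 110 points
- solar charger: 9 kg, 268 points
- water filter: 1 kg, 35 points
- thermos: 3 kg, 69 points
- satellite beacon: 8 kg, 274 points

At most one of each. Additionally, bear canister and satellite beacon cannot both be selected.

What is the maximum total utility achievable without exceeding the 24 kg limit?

814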